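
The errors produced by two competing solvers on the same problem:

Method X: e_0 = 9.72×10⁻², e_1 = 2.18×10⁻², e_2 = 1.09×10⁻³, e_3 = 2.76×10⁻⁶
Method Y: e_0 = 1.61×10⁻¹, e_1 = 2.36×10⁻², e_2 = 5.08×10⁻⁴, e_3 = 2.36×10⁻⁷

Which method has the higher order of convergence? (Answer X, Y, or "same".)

Method X: p ≈ ln(2.76×10⁻⁶/1.09×10⁻³)/ln(1.09×10⁻³/2.18×10⁻²) ≈ 2.00.
Method Y: p ≈ ln(2.36×10⁻⁷/5.08×10⁻⁴)/ln(5.08×10⁻⁴/2.36×10⁻²) ≈ 2.00.
Both orders ≈ 2.0 — effectively the same.

same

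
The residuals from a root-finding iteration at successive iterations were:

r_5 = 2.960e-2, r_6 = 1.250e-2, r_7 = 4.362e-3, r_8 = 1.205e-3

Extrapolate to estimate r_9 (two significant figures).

First estimate the order: p ≈ ln(r_8/r_7) / ln(r_7/r_6) = ln(1.205e-3/4.362e-3)/ln(4.362e-3/1.250e-2) = ln(0.276249)/ln(0.34896) ≈ 1.2219.
Then r_9 ≈ r_8·(r_8/r_7)^p = 1.205e-3·(0.276249)^1.2219 = 1.205e-3·0.207647 ≈ 0.0002502.

2.5e-4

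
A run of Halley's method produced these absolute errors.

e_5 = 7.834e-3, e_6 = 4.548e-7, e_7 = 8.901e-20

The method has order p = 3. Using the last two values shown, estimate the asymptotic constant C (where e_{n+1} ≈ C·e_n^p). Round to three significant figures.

C ≈ e_7 / e_6^3
  = 8.901e-20 / (4.548e-7)^3
  = 8.901e-20 / 9.40722e-20 ≈ 0.94619

0.946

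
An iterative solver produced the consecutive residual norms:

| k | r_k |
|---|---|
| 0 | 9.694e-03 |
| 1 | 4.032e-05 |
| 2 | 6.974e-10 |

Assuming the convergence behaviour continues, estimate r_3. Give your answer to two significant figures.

2.1e-19

First estimate the order: p ≈ ln(r_2/r_1) / ln(r_1/r_0) = ln(6.974e-10/4.032e-05)/ln(4.032e-05/9.694e-03) = ln(1.72966e-05)/ln(0.00415927) ≈ 2.0000.
Then r_3 ≈ r_2·(r_2/r_1)^p = 6.974e-10·(1.72966e-05)^2.0000 = 6.974e-10·2.99172e-10 ≈ 2.086e-19.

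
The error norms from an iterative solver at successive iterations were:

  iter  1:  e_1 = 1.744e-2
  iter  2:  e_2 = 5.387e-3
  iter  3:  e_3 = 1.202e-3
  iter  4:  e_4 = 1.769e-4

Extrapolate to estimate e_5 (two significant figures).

First estimate the order: p ≈ ln(e_4/e_3) / ln(e_3/e_2) = ln(1.769e-4/1.202e-3)/ln(1.202e-3/5.387e-3) = ln(0.147171)/ln(0.22313) ≈ 1.2774.
Then e_5 ≈ e_4·(e_4/e_3)^p = 1.769e-4·(0.147171)^1.2774 = 1.769e-4·0.086492 ≈ 1.53e-05.

1.5e-5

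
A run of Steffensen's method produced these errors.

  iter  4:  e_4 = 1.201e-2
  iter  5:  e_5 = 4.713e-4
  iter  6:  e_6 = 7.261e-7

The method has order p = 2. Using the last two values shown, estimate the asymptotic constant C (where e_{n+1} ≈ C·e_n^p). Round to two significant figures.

3.3

C ≈ e_6 / e_5^2
  = 7.261e-7 / (4.713e-4)^2
  = 7.261e-7 / 2.22124e-07 ≈ 3.2689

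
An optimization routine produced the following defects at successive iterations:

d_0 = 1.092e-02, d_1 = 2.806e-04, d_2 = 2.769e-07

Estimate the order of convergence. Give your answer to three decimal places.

1.890

p ≈ ln(d_2/d_1) / ln(d_1/d_0)
  = ln(2.769e-07/2.806e-04) / ln(2.806e-04/1.092e-02)
  = ln(0.000986814) / ln(0.025696)
  = -6.921029 / -3.661420 ≈ 1.890258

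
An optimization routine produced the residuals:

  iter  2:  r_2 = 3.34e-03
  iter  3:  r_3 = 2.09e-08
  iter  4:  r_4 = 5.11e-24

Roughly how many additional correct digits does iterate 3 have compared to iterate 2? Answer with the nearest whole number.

Digits gained ≈ log₁₀(r_2/r_3) = log₁₀(3.34e-03/2.09e-08) = log₁₀(159809) ≈ 5.204.

5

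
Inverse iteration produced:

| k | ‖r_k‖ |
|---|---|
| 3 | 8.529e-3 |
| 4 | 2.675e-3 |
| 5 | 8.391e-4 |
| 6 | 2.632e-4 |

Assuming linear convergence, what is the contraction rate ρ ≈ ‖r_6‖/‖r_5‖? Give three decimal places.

ρ ≈ ‖r_6‖/‖r_5‖ = 2.632e-4/8.391e-4 = 0.31367

0.314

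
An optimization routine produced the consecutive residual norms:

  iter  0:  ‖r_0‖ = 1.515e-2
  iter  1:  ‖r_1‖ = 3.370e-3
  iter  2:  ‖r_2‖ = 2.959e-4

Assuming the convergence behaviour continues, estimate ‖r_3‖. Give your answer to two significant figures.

5.8e-6

First estimate the order: p ≈ ln(‖r_2‖/‖r_1‖) / ln(‖r_1‖/‖r_0‖) = ln(2.959e-4/3.370e-3)/ln(3.370e-3/1.515e-2) = ln(0.0878042)/ln(0.222442) ≈ 1.6184.
Then ‖r_3‖ ≈ ‖r_2‖·(‖r_2‖/‖r_1‖)^p = 2.959e-4·(0.0878042)^1.6184 = 2.959e-4·0.0195068 ≈ 5.772e-06.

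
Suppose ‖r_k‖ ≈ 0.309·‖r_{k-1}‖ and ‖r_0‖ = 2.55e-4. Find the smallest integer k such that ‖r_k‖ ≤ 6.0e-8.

After k steps, ‖r_k‖ ≈ 2.55e-4·0.309^k.
Need 0.309^k ≤ 6.0e-8/2.55e-4 = 0.000235294.
k ≥ ln(0.000235294)/ln(0.309) = -8.3547/-1.17441 = 7.114.
Smallest integer k = 8.

8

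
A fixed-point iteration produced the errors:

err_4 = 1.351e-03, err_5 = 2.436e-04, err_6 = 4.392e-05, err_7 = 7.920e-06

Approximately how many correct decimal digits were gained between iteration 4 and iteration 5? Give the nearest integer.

Digits gained ≈ log₁₀(err_4/err_5) = log₁₀(1.351e-03/2.436e-04) = log₁₀(5.54598) ≈ 0.744.

1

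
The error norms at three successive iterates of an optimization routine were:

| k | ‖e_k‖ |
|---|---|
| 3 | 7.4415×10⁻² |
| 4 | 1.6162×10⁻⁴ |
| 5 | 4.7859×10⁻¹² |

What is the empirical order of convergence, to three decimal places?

2.827

p ≈ ln(‖e_5‖/‖e_4‖) / ln(‖e_4‖/‖e_3‖)
  = ln(4.7859×10⁻¹²/1.6162×10⁻⁴) / ln(1.6162×10⁻⁴/7.4415×10⁻²)
  = ln(2.96121e-08) / ln(0.00217187)
  = -17.335083 / -6.132167 ≈ 2.826910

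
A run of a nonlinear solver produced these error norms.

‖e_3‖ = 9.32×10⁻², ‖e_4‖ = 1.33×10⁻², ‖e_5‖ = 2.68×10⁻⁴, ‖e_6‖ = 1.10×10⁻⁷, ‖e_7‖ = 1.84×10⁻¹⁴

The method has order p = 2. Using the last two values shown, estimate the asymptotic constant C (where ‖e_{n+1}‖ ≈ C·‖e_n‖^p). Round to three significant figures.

1.52

C ≈ ‖e_7‖ / ‖e_6‖^2
  = 1.84×10⁻¹⁴ / (1.10×10⁻⁷)^2
  = 1.84×10⁻¹⁴ / 1.21e-14 ≈ 1.5207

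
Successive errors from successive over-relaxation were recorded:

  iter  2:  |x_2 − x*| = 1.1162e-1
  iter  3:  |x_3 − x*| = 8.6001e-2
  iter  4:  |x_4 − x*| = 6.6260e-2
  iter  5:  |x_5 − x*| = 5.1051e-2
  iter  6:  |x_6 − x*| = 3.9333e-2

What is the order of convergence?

1

Consecutive ratios: |x_6 − x*|/|x_5 − x*| = 3.9333e-2/5.1051e-2 = 0.770465, |x_5 − x*|/|x_4 − x*| = 5.1051e-2/6.6260e-2 = 0.770465.
p ≈ ln(0.770465)/ln(0.770465) = -0.2608/-0.2608 ≈ 1.00.
So the convergence is linear (order 1).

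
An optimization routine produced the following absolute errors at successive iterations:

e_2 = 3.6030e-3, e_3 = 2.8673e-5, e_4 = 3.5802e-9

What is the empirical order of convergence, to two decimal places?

p ≈ ln(e_4/e_3) / ln(e_3/e_2)
  = ln(3.5802e-9/2.8673e-5) / ln(2.8673e-5/3.6030e-3)
  = ln(0.000124863) / ln(0.00795809)
  = -8.98829 / -4.83357 ≈ 1.85956

1.86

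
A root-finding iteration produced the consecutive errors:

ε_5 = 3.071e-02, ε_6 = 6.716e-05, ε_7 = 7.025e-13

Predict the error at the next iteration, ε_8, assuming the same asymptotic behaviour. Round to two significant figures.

8.0e-37

First estimate the order: p ≈ ln(ε_7/ε_6) / ln(ε_6/ε_5) = ln(7.025e-13/6.716e-05)/ln(6.716e-05/3.071e-02) = ln(1.04601e-08)/ln(0.00218691) ≈ 3.0000.
Then ε_8 ≈ ε_7·(ε_7/ε_6)^p = 7.025e-13·(1.04601e-08)^3.0000 = 7.025e-13·1.14448e-24 ≈ 8.04e-37.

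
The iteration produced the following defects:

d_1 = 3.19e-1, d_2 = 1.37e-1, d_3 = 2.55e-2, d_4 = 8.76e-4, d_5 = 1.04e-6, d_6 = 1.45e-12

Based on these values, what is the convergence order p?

2

Consecutive ratios: d_6/d_5 = 1.45e-12/1.04e-6 = 1.39423e-06, d_5/d_4 = 1.04e-6/8.76e-4 = 0.00118721.
p ≈ ln(1.39423e-06)/ln(0.00118721) = -13.4832/-6.7361 ≈ 2.00.
So the convergence is quadratic (order 2).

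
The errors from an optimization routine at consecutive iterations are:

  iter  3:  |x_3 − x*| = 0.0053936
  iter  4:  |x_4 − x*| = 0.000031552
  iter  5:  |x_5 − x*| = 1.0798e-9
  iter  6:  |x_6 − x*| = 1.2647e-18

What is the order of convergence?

2

Consecutive ratios: |x_6 − x*|/|x_5 − x*| = 1.2647e-18/1.0798e-9 = 1.17124e-09, |x_5 − x*|/|x_4 − x*| = 1.0798e-9/0.000031552 = 3.42229e-05.
p ≈ ln(1.17124e-09)/ln(3.42229e-05) = -20.5652/-10.2826 ≈ 2.00.
So the convergence is quadratic (order 2).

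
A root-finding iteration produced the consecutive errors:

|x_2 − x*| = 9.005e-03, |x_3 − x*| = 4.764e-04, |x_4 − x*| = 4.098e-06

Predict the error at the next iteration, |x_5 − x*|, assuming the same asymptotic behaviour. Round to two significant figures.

First estimate the order: p ≈ ln(|x_4 − x*|/|x_3 − x*|) / ln(|x_3 − x*|/|x_2 − x*|) = ln(4.098e-06/4.764e-04)/ln(4.764e-04/9.005e-03) = ln(0.00860202)/ln(0.0529039) ≈ 1.6180.
Then |x_5 − x*| ≈ |x_4 − x*|·(|x_4 − x*|/|x_3 − x*|)^p = 4.098e-06·(0.00860202)^1.6180 = 4.098e-06·0.00045518 ≈ 1.865e-09.

1.9e-9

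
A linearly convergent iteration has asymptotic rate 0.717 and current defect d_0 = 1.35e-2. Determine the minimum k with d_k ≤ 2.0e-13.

After k steps, d_k ≈ 1.35e-2·0.717^k.
Need 0.717^k ≤ 2.0e-13/1.35e-2 = 1.48148e-11.
k ≥ ln(1.48148e-11)/ln(0.717) = -24.9354/-0.33268 = 74.953.
Smallest integer k = 75.

75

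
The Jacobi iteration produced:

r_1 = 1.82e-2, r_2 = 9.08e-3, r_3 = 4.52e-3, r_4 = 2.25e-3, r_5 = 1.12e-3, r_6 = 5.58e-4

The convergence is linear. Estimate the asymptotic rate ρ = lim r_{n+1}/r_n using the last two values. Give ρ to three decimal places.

ρ ≈ r_6/r_5 = 5.58e-4/1.12e-3 = 0.49821

0.498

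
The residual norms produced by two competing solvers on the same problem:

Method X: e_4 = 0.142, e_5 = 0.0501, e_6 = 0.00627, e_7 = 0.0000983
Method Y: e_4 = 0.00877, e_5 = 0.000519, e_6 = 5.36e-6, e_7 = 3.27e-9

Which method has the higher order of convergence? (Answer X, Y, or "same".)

Method X: p ≈ ln(0.0000983/0.00627)/ln(0.00627/0.0501) ≈ 2.00.
Method Y: p ≈ ln(3.27e-9/5.36e-6)/ln(5.36e-6/0.000519) ≈ 1.62.
Method X has the higher order (≈2.0 vs ≈1.6).

X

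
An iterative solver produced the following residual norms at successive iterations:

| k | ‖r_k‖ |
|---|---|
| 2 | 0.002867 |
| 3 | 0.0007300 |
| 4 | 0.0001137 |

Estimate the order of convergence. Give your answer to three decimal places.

1.359

p ≈ ln(‖r_4‖/‖r_3‖) / ln(‖r_3‖/‖r_2‖)
  = ln(0.0001137/0.0007300) / ln(0.0007300/0.002867)
  = ln(0.155753) / ln(0.254622)
  = -1.859484 / -1.367975 ≈ 1.359297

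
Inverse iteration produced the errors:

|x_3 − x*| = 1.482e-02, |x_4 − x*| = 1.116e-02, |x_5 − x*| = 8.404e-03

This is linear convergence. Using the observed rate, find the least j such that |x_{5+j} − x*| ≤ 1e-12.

Rate ρ ≈ |x_5 − x*|/|x_4 − x*| = 8.404e-03/1.116e-02 = 0.7530.
After j more steps, |x_{5+j} − x*| ≈ 8.404e-03·ρ^j; need ρ^j ≤ 1e-12/8.404e-03 = 1.18991e-10.
j ≥ ln(1.18991e-10)/ln(0.7530) = -22.8520/-0.28369 = 80.553.
So 81 more iterations are needed.

81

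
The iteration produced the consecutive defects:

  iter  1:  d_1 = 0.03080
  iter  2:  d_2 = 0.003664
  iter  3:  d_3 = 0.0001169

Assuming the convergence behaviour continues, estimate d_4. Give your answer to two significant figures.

First estimate the order: p ≈ ln(d_3/d_2) / ln(d_2/d_1) = ln(0.0001169/0.003664)/ln(0.003664/0.03080) = ln(0.031905)/ln(0.118961) ≈ 1.6182.
Then d_4 ≈ d_3·(d_3/d_2)^p = 0.0001169·(0.031905)^1.6182 = 0.0001169·0.00379266 ≈ 4.434e-07.

4.4e-7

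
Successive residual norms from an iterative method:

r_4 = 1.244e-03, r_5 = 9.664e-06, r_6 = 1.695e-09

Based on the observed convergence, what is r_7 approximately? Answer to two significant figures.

First estimate the order: p ≈ ln(r_6/r_5) / ln(r_5/r_4) = ln(1.695e-09/9.664e-06)/ln(9.664e-06/1.244e-03) = ln(0.000175393)/ln(0.00776849) ≈ 1.7804.
Then r_7 ≈ r_6·(r_6/r_5)^p = 1.695e-09·(0.000175393)^1.7804 = 1.695e-09·2.05513e-07 ≈ 3.483e-16.

3.5e-16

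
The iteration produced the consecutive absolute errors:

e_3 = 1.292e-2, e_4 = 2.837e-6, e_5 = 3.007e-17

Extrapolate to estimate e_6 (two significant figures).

3.6e-50

First estimate the order: p ≈ ln(e_5/e_4) / ln(e_4/e_3) = ln(3.007e-17/2.837e-6)/ln(2.837e-6/1.292e-2) = ln(1.05992e-11)/ln(0.000219582) ≈ 2.9999.
Then e_6 ≈ e_5·(e_5/e_4)^p = 3.007e-17·(1.05992e-11)^2.9999 = 3.007e-17·1.19376e-33 ≈ 3.59e-50.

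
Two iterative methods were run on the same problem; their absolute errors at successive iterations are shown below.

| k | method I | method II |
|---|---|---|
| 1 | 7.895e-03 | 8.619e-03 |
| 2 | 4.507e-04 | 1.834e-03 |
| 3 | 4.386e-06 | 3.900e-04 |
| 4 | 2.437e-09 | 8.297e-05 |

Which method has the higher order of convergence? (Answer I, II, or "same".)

Method I: p ≈ ln(2.437e-09/4.386e-06)/ln(4.386e-06/4.507e-04) ≈ 1.62.
Method II: p ≈ ln(8.297e-05/3.900e-04)/ln(3.900e-04/1.834e-03) ≈ 1.00.
Method I has the higher order (≈1.6 vs ≈1.0).

I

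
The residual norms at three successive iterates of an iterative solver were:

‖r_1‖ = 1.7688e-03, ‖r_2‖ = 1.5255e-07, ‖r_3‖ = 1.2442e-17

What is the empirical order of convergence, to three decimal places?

p ≈ ln(‖r_3‖/‖r_2‖) / ln(‖r_2‖/‖r_1‖)
  = ln(1.2442e-17/1.5255e-07) / ln(1.5255e-07/1.7688e-03)
  = ln(8.15601e-11) / ln(8.62449e-05)
  = -23.229681 / -9.358320 ≈ 2.482249

2.482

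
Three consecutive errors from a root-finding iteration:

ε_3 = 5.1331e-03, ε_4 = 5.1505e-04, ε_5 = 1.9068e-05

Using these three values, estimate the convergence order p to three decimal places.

1.434

p ≈ ln(ε_5/ε_4) / ln(ε_4/ε_3)
  = ln(1.9068e-05/5.1505e-04) / ln(5.1505e-04/5.1331e-03)
  = ln(0.0370216) / ln(0.100339)
  = -3.296254 / -2.299201 ≈ 1.433652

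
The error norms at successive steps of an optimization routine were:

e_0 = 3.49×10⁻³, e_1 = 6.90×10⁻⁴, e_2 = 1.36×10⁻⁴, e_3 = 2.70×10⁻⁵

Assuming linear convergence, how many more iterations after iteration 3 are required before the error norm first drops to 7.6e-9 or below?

Rate ρ ≈ e_3/e_2 = 2.70×10⁻⁵/1.36×10⁻⁴ = 0.1985.
After j more steps, e_{3+j} ≈ 2.70×10⁻⁵·ρ^j; need ρ^j ≤ 7.6e-9/2.70×10⁻⁵ = 0.000281481.
j ≥ ln(0.000281481)/ln(0.1985) = -8.1754/-1.61697 = 5.056.
So 6 more iterations are needed.

6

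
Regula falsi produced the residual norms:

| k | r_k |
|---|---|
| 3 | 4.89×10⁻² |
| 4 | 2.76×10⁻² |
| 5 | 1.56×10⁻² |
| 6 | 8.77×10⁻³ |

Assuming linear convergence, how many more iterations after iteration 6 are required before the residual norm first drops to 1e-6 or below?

16

Rate ρ ≈ r_6/r_5 = 8.77×10⁻³/1.56×10⁻² = 0.5622.
After j more steps, r_{6+j} ≈ 8.77×10⁻³·ρ^j; need ρ^j ≤ 1e-6/8.77×10⁻³ = 0.000114025.
j ≥ ln(0.000114025)/ln(0.5622) = -9.0791/-0.57590 = 15.765.
So 16 more iterations are needed.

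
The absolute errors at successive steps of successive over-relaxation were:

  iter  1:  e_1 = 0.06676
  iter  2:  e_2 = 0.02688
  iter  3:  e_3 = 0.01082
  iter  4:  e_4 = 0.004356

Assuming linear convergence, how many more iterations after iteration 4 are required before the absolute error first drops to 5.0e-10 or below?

18

Rate ρ ≈ e_4/e_3 = 0.004356/0.01082 = 0.4026.
After j more steps, e_{4+j} ≈ 0.004356·ρ^j; need ρ^j ≤ 5.0e-10/0.004356 = 1.14784e-07.
j ≥ ln(1.14784e-07)/ln(0.4026) = -15.9802/-0.90981 = 17.564.
So 18 more iterations are needed.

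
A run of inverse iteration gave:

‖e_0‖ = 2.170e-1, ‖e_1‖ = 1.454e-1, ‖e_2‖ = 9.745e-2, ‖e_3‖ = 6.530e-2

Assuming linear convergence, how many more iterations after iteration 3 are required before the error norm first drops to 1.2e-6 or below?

28

Rate ρ ≈ ‖e_3‖/‖e_2‖ = 6.530e-2/9.745e-2 = 0.6701.
After j more steps, ‖e_{3+j}‖ ≈ 6.530e-2·ρ^j; need ρ^j ≤ 1.2e-6/6.530e-2 = 1.83767e-05.
j ≥ ln(1.83767e-05)/ln(0.6701) = -10.9044/-0.40033 = 27.239.
So 28 more iterations are needed.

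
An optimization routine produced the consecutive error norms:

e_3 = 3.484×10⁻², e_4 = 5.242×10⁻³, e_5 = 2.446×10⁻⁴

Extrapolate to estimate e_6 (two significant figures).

1.7e-6

First estimate the order: p ≈ ln(e_5/e_4) / ln(e_4/e_3) = ln(2.446×10⁻⁴/5.242×10⁻³)/ln(5.242×10⁻³/3.484×10⁻²) = ln(0.0466616)/ln(0.150459) ≈ 1.6181.
Then e_6 ≈ e_5·(e_5/e_4)^p = 2.446×10⁻⁴·(0.0466616)^1.6181 = 2.446×10⁻⁴·0.00701849 ≈ 1.717e-06.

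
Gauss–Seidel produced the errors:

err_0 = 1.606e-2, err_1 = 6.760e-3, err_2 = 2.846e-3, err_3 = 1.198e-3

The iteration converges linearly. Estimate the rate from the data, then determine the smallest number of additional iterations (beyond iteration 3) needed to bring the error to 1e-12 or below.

Rate ρ ≈ err_3/err_2 = 1.198e-3/2.846e-3 = 0.4209.
After j more steps, err_{3+j} ≈ 1.198e-3·ρ^j; need ρ^j ≤ 1e-12/1.198e-3 = 8.34725e-10.
j ≥ ln(8.34725e-10)/ln(0.4209) = -20.9039/-0.86536 = 24.156.
So 25 more iterations are needed.

25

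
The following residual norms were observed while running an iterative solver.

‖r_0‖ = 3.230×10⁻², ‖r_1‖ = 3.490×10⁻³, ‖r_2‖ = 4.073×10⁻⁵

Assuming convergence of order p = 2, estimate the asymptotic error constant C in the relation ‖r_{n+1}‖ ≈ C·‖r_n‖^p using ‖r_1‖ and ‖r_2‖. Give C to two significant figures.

C ≈ ‖r_2‖ / ‖r_1‖^2
  = 4.073×10⁻⁵ / (3.490×10⁻³)^2
  = 4.073×10⁻⁵ / 1.21801e-05 ≈ 3.344

3.3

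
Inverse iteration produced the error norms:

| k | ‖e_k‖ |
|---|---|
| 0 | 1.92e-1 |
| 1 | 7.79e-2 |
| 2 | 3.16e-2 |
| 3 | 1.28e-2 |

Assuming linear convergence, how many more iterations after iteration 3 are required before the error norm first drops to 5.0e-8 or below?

14

Rate ρ ≈ ‖e_3‖/‖e_2‖ = 1.28e-2/3.16e-2 = 0.4051.
After j more steps, ‖e_{3+j}‖ ≈ 1.28e-2·ρ^j; need ρ^j ≤ 5.0e-8/1.28e-2 = 3.90625e-06.
j ≥ ln(3.90625e-06)/ln(0.4051) = -12.4529/-0.90362 = 13.781.
So 14 more iterations are needed.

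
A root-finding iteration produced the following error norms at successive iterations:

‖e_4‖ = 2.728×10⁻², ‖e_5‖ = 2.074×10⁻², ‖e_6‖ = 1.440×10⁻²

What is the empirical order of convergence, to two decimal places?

p ≈ ln(‖e_6‖/‖e_5‖) / ln(‖e_5‖/‖e_4‖)
  = ln(1.440×10⁻²/2.074×10⁻²) / ln(2.074×10⁻²/2.728×10⁻²)
  = ln(0.694311) / ln(0.760264)
  = -0.36484 / -0.27409 ≈ 1.33110

1.33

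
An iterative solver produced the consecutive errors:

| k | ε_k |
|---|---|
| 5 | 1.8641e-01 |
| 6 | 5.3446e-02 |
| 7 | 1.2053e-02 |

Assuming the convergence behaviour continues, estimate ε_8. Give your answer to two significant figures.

2.0e-3

First estimate the order: p ≈ ln(ε_7/ε_6) / ln(ε_6/ε_5) = ln(1.2053e-02/5.3446e-02)/ln(5.3446e-02/1.8641e-01) = ln(0.225517)/ln(0.286712) ≈ 1.1922.
Then ε_8 ≈ ε_7·(ε_7/ε_6)^p = 1.2053e-02·(0.225517)^1.1922 = 1.2053e-02·0.169379 ≈ 0.002042.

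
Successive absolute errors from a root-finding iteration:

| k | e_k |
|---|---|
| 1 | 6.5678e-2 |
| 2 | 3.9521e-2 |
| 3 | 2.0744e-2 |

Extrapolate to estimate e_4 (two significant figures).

9.2e-3

First estimate the order: p ≈ ln(e_3/e_2) / ln(e_2/e_1) = ln(2.0744e-2/3.9521e-2)/ln(3.9521e-2/6.5678e-2) = ln(0.524886)/ln(0.601739) ≈ 1.2690.
Then e_4 ≈ e_3·(e_3/e_2)^p = 2.0744e-2·(0.524886)^1.2690 = 2.0744e-2·0.441329 ≈ 0.009155.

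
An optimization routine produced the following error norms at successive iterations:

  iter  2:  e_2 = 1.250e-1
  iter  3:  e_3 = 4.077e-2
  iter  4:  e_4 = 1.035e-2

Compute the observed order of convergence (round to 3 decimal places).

1.224

p ≈ ln(e_4/e_3) / ln(e_3/e_2)
  = ln(1.035e-2/4.077e-2) / ln(4.077e-2/1.250e-1)
  = ln(0.253863) / ln(0.32616)
  = -1.370961 / -1.120367 ≈ 1.223671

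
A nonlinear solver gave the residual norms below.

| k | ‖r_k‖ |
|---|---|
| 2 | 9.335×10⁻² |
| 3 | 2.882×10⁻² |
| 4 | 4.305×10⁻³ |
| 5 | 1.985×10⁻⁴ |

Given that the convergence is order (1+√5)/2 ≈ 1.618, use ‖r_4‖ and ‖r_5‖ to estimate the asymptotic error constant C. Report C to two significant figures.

C ≈ ‖r_5‖ / ‖r_4‖^1.618
  = 1.985×10⁻⁴ / (4.305×10⁻³)^1.618
  = 1.985×10⁻⁴ / 0.000148514 ≈ 1.3366

1.3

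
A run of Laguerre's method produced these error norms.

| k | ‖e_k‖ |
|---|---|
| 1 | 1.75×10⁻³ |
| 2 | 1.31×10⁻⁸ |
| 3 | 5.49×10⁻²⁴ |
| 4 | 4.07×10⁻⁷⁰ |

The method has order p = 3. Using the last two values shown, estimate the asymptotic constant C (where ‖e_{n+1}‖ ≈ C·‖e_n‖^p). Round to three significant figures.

C ≈ ‖e_4‖ / ‖e_3‖^3
  = 4.07×10⁻⁷⁰ / (5.49×10⁻²⁴)^3
  = 4.07×10⁻⁷⁰ / 1.65469e-70 ≈ 2.4597

2.46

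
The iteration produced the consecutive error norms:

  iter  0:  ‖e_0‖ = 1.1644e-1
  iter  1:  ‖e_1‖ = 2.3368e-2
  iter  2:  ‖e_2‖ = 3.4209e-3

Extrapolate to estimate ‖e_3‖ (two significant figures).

3.4e-4

First estimate the order: p ≈ ln(‖e_2‖/‖e_1‖) / ln(‖e_1‖/‖e_0‖) = ln(3.4209e-3/2.3368e-2)/ln(2.3368e-2/1.1644e-1) = ln(0.146393)/ln(0.200687) ≈ 1.1964.
Then ‖e_3‖ ≈ ‖e_2‖·(‖e_2‖/‖e_1‖)^p = 3.4209e-3·(0.146393)^1.1964 = 3.4209e-3·0.100376 ≈ 0.0003434.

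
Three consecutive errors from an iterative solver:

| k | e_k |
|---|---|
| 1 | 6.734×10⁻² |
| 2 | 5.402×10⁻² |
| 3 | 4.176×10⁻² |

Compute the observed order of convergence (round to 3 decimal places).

p ≈ ln(e_3/e_2) / ln(e_2/e_1)
  = ln(4.176×10⁻²/5.402×10⁻²) / ln(5.402×10⁻²/6.734×10⁻²)
  = ln(0.773047) / ln(0.802198)
  = -0.257415 / -0.220400 ≈ 1.167945

1.168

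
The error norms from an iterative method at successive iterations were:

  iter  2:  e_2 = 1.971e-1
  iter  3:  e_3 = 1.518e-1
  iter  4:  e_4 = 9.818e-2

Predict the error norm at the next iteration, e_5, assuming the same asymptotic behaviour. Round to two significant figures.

4.7e-2

First estimate the order: p ≈ ln(e_4/e_3) / ln(e_3/e_2) = ln(9.818e-2/1.518e-1)/ln(1.518e-1/1.971e-1) = ln(0.646772)/ln(0.770167) ≈ 1.6686.
Then e_5 ≈ e_4·(e_4/e_3)^p = 9.818e-2·(0.646772)^1.6686 = 9.818e-2·0.483303 ≈ 0.04745.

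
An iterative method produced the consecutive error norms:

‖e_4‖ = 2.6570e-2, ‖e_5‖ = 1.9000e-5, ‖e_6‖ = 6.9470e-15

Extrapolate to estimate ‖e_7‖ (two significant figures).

First estimate the order: p ≈ ln(‖e_6‖/‖e_5‖) / ln(‖e_5‖/‖e_4‖) = ln(6.9470e-15/1.9000e-5)/ln(1.9000e-5/2.6570e-2) = ln(3.65632e-10)/ln(0.000715092) ≈ 3.0000.
Then ‖e_7‖ ≈ ‖e_6‖·(‖e_6‖/‖e_5‖)^p = 6.9470e-15·(3.65632e-10)^3.0000 = 6.9470e-15·4.88802e-29 ≈ 3.396e-43.

3.4e-43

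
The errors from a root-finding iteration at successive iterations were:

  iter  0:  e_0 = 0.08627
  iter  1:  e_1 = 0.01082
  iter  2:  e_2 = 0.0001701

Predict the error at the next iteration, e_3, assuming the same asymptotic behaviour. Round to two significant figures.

First estimate the order: p ≈ ln(e_2/e_1) / ln(e_1/e_0) = ln(0.0001701/0.01082)/ln(0.01082/0.08627) = ln(0.0157209)/ln(0.12542) ≈ 2.0003.
Then e_3 ≈ e_2·(e_2/e_1)^p = 0.0001701·(0.0157209)^2.0003 = 0.0001701·0.000246839 ≈ 4.199e-08.

4.2e-8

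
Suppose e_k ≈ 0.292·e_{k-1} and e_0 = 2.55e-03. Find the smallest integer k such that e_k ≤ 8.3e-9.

After k steps, e_k ≈ 2.55e-03·0.292^k.
Need 0.292^k ≤ 8.3e-9/2.55e-03 = 3.2549e-06.
k ≥ ln(3.2549e-06)/ln(0.292) = -12.6353/-1.23100 = 10.264.
Smallest integer k = 11.

11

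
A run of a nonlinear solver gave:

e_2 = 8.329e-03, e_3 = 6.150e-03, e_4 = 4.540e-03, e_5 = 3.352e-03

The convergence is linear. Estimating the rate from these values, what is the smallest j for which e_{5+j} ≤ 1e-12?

73

Rate ρ ≈ e_5/e_4 = 3.352e-03/4.540e-03 = 0.7383.
After j more steps, e_{5+j} ≈ 3.352e-03·ρ^j; need ρ^j ≤ 1e-12/3.352e-03 = 2.98329e-10.
j ≥ ln(2.98329e-10)/ln(0.7383) = -21.9328/-0.30341 = 72.288.
So 73 more iterations are needed.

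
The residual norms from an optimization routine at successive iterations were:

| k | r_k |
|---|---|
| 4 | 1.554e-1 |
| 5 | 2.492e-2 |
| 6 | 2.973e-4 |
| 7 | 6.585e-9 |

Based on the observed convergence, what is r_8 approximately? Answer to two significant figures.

First estimate the order: p ≈ ln(r_7/r_6) / ln(r_6/r_5) = ln(6.585e-9/2.973e-4)/ln(2.973e-4/2.492e-2) = ln(2.21493e-05)/ln(0.0119302) ≈ 2.4201.
Then r_8 ≈ r_7·(r_7/r_6)^p = 6.585e-9·(2.21493e-05)^2.4201 = 6.585e-9·5.43633e-12 ≈ 3.58e-20.

3.6e-20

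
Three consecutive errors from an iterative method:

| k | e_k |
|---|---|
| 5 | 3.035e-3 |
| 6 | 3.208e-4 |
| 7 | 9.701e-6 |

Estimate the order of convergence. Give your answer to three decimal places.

p ≈ ln(e_7/e_6) / ln(e_6/e_5)
  = ln(9.701e-6/3.208e-4) / ln(3.208e-4/3.035e-3)
  = ln(0.03024) / ln(0.1057)
  = -3.498590 / -2.247150 ≈ 1.556901

1.557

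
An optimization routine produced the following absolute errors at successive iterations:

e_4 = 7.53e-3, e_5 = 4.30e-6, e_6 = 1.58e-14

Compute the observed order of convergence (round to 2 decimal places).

2.60

p ≈ ln(e_6/e_5) / ln(e_5/e_4)
  = ln(1.58e-14/4.30e-6) / ln(4.30e-6/7.53e-3)
  = ln(3.67442e-09) / ln(0.000571049)
  = -19.42187 / -7.46804 ≈ 2.60066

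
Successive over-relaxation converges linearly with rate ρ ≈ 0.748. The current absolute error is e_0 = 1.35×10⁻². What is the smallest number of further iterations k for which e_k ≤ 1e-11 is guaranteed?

73

After k steps, e_k ≈ 1.35×10⁻²·0.748^k.
Need 0.748^k ≤ 1e-11/1.35×10⁻² = 7.40741e-10.
k ≥ ln(7.40741e-10)/ln(0.748) = -21.0234/-0.29035 = 72.407.
Smallest integer k = 73.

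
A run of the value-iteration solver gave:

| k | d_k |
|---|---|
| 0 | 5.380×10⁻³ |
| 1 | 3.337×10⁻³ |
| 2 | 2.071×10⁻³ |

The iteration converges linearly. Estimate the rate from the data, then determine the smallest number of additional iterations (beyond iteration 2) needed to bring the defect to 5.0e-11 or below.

Rate ρ ≈ d_2/d_1 = 2.071×10⁻³/3.337×10⁻³ = 0.6206.
After j more steps, d_{2+j} ≈ 2.071×10⁻³·ρ^j; need ρ^j ≤ 5.0e-11/2.071×10⁻³ = 2.41429e-08.
j ≥ ln(2.41429e-08)/ln(0.6206) = -17.5393/-0.47707 = 36.765.
So 37 more iterations are needed.

37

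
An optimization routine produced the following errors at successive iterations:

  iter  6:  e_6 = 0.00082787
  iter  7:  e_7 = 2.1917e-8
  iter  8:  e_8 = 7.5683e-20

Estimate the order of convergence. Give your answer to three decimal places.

2.504

p ≈ ln(e_8/e_7) / ln(e_7/e_6)
  = ln(7.5683e-20/2.1917e-8) / ln(2.1917e-8/0.00082787)
  = ln(3.45316e-12) / ln(2.6474e-05)
  = -26.391731 / -10.539347 ≈ 2.504114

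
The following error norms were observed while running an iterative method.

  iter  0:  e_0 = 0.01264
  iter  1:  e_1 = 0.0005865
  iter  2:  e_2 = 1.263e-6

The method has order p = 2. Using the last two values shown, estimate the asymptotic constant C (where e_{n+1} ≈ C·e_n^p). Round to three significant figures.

C ≈ e_2 / e_1^2
  = 1.263e-6 / (0.0005865)^2
  = 1.263e-6 / 3.43982e-07 ≈ 3.6717

3.67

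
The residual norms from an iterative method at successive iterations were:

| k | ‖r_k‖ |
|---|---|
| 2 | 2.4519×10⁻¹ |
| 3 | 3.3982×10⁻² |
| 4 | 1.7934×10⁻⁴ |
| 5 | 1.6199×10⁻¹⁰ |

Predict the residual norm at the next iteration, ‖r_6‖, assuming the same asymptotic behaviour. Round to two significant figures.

1.5e-26

First estimate the order: p ≈ ln(‖r_5‖/‖r_4‖) / ln(‖r_4‖/‖r_3‖) = ln(1.6199×10⁻¹⁰/1.7934×10⁻⁴)/ln(1.7934×10⁻⁴/3.3982×10⁻²) = ln(9.03256e-07)/ln(0.0052775) ≈ 2.6538.
Then ‖r_6‖ ≈ ‖r_5‖·(‖r_5‖/‖r_4‖)^p = 1.6199×10⁻¹⁰·(9.03256e-07)^2.6538 = 1.6199×10⁻¹⁰·9.11866e-17 ≈ 1.477e-26.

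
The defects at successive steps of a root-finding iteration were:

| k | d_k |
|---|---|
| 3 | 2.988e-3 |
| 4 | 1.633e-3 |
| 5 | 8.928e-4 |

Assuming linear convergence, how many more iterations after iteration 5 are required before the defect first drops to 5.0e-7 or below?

13

Rate ρ ≈ d_5/d_4 = 8.928e-4/1.633e-3 = 0.5467.
After j more steps, d_{5+j} ≈ 8.928e-4·ρ^j; need ρ^j ≤ 5.0e-7/8.928e-4 = 0.000560036.
j ≥ ln(0.000560036)/ln(0.5467) = -7.4875/-0.60386 = 12.399.
So 13 more iterations are needed.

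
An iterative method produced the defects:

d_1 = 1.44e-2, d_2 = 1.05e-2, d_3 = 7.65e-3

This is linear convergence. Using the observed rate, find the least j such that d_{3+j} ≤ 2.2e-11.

63

Rate ρ ≈ d_3/d_2 = 7.65e-3/1.05e-2 = 0.7286.
After j more steps, d_{3+j} ≈ 7.65e-3·ρ^j; need ρ^j ≤ 2.2e-11/7.65e-3 = 2.87582e-09.
j ≥ ln(2.87582e-09)/ln(0.7286) = -19.6669/-0.31663 = 62.113.
So 63 more iterations are needed.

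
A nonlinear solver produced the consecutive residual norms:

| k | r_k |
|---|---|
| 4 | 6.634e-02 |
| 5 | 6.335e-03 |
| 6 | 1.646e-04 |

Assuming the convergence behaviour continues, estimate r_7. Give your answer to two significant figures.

5.7e-7

First estimate the order: p ≈ ln(r_6/r_5) / ln(r_5/r_4) = ln(1.646e-04/6.335e-03)/ln(6.335e-03/6.634e-02) = ln(0.0259826)/ln(0.0954929) ≈ 1.5542.
Then r_7 ≈ r_6·(r_6/r_5)^p = 1.646e-04·(0.0259826)^1.5542 = 1.646e-04·0.00343637 ≈ 5.656e-07.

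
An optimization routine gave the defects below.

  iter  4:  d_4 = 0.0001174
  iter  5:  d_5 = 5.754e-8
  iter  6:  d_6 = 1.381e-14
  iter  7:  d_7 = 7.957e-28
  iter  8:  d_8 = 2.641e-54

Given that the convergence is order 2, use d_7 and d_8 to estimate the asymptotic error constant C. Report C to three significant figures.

4.17

C ≈ d_8 / d_7^2
  = 2.641e-54 / (7.957e-28)^2
  = 2.641e-54 / 6.33138e-55 ≈ 4.1713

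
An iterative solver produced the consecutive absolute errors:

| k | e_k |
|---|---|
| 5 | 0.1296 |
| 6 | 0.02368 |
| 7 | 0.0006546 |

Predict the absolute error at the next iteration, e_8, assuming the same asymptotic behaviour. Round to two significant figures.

3.4e-7

First estimate the order: p ≈ ln(e_7/e_6) / ln(e_6/e_5) = ln(0.0006546/0.02368)/ln(0.02368/0.1296) = ln(0.0276436)/ln(0.182716) ≈ 2.1110.
Then e_8 ≈ e_7·(e_7/e_6)^p = 0.0006546·(0.0276436)^2.1110 = 0.0006546·0.000513105 ≈ 3.359e-07.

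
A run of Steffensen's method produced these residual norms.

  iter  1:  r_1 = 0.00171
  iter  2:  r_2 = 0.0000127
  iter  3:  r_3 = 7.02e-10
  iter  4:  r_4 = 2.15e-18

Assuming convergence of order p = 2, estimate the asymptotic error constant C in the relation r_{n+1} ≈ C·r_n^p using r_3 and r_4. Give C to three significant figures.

4.36

C ≈ r_4 / r_3^2
  = 2.15e-18 / (7.02e-10)^2
  = 2.15e-18 / 4.92804e-19 ≈ 4.3628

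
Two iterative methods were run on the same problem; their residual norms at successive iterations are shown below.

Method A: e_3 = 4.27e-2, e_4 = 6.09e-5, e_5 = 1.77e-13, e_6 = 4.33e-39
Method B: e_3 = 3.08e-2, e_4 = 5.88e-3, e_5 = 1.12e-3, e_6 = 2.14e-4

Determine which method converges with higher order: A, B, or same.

Method A: p ≈ ln(4.33e-39/1.77e-13)/ln(1.77e-13/6.09e-5) ≈ 3.00.
Method B: p ≈ ln(2.14e-4/1.12e-3)/ln(1.12e-3/5.88e-3) ≈ 1.00.
Method A has the higher order (≈3.0 vs ≈1.0).

A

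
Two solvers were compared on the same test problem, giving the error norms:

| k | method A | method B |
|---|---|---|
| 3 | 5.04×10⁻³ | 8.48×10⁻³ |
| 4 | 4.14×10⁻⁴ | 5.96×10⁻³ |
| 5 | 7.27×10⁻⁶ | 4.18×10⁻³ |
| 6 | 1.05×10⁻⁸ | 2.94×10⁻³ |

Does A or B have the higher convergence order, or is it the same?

Method A: p ≈ ln(1.05×10⁻⁸/7.27×10⁻⁶)/ln(7.27×10⁻⁶/4.14×10⁻⁴) ≈ 1.62.
Method B: p ≈ ln(2.94×10⁻³/4.18×10⁻³)/ln(4.18×10⁻³/5.96×10⁻³) ≈ 0.99.
Method A has the higher order (≈1.6 vs ≈1.0).

A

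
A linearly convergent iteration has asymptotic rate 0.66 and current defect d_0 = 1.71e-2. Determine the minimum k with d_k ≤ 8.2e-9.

After k steps, d_k ≈ 1.71e-2·0.66^k.
Need 0.66^k ≤ 8.2e-9/1.71e-2 = 4.79532e-07.
k ≥ ln(4.79532e-07)/ln(0.66) = -14.5505/-0.41552 = 35.018.
Smallest integer k = 36.

36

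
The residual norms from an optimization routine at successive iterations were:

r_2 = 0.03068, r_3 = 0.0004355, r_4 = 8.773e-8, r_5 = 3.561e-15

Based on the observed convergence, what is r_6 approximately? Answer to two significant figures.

5.9e-30

First estimate the order: p ≈ ln(r_5/r_4) / ln(r_4/r_3) = ln(3.561e-15/8.773e-8)/ln(8.773e-8/0.0004355) = ln(4.05904e-08)/ln(0.000201447) ≈ 2.0000.
Then r_6 ≈ r_5·(r_5/r_4)^p = 3.561e-15·(4.05904e-08)^2.0000 = 3.561e-15·1.64758e-15 ≈ 5.867e-30.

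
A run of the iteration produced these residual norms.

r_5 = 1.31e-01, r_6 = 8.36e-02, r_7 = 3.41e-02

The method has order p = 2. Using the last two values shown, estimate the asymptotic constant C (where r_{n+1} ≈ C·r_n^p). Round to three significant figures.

C ≈ r_7 / r_6^2
  = 3.41e-02 / (8.36e-02)^2
  = 3.41e-02 / 0.00698896 ≈ 4.8791

4.88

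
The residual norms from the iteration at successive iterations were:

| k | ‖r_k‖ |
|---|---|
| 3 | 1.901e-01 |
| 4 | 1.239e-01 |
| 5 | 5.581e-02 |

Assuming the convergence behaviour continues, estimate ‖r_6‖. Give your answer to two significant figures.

1.3e-2

First estimate the order: p ≈ ln(‖r_5‖/‖r_4‖) / ln(‖r_4‖/‖r_3‖) = ln(5.581e-02/1.239e-01)/ln(1.239e-01/1.901e-01) = ln(0.450444)/ln(0.651762) ≈ 1.8630.
Then ‖r_6‖ ≈ ‖r_5‖·(‖r_5‖/‖r_4‖)^p = 5.581e-02·(0.450444)^1.8630 = 5.581e-02·0.226325 ≈ 0.01263.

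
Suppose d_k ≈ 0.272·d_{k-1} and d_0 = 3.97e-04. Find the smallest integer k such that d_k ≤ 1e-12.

After k steps, d_k ≈ 3.97e-04·0.272^k.
Need 0.272^k ≤ 1e-12/3.97e-04 = 2.51889e-09.
k ≥ ln(2.51889e-09)/ln(0.272) = -19.7994/-1.30195 = 15.207.
Smallest integer k = 16.

16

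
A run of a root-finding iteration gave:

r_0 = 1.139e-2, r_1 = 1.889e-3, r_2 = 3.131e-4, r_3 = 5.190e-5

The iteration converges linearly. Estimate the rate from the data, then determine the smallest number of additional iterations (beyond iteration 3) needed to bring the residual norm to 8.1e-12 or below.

9

Rate ρ ≈ r_3/r_2 = 5.190e-5/3.131e-4 = 0.1658.
After j more steps, r_{3+j} ≈ 5.190e-5·ρ^j; need ρ^j ≤ 8.1e-12/5.190e-5 = 1.56069e-07.
j ≥ ln(1.56069e-07)/ln(0.1658) = -15.6730/-1.79697 = 8.722.
So 9 more iterations are needed.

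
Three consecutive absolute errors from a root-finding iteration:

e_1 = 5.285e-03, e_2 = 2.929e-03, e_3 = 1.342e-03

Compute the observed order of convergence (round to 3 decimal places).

p ≈ ln(e_3/e_2) / ln(e_2/e_1)
  = ln(1.342e-03/2.929e-03) / ln(2.929e-03/5.285e-03)
  = ln(0.458177) / ln(0.55421)
  = -0.780500 / -0.590212 ≈ 1.322406

1.322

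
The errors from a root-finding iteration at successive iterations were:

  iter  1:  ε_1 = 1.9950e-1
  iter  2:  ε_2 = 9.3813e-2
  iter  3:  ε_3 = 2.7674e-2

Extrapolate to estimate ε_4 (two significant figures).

First estimate the order: p ≈ ln(ε_3/ε_2) / ln(ε_2/ε_1) = ln(2.7674e-2/9.3813e-2)/ln(9.3813e-2/1.9950e-1) = ln(0.294991)/ln(0.470241) ≈ 1.6180.
Then ε_4 ≈ ε_3·(ε_3/ε_2)^p = 2.7674e-2·(0.294991)^1.6180 = 2.7674e-2·0.138724 ≈ 0.003839.

3.8e-3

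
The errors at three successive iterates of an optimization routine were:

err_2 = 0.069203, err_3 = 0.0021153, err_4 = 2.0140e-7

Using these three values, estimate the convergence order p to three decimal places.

p ≈ ln(err_4/err_3) / ln(err_3/err_2)
  = ln(2.0140e-7/0.0021153) / ln(0.0021153/0.069203)
  = ln(9.52111e-05) / ln(0.0305666)
  = -9.259414 / -3.487847 ≈ 2.654765

2.655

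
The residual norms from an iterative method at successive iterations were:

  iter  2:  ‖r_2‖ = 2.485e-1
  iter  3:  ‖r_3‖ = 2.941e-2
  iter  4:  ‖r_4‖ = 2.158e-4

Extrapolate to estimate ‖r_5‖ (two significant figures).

2.6e-9

First estimate the order: p ≈ ln(‖r_4‖/‖r_3‖) / ln(‖r_3‖/‖r_2‖) = ln(2.158e-4/2.941e-2)/ln(2.941e-2/2.485e-1) = ln(0.00733764)/ln(0.11835) ≈ 2.3029.
Then ‖r_5‖ ≈ ‖r_4‖·(‖r_4‖/‖r_3‖)^p = 2.158e-4·(0.00733764)^2.3029 = 2.158e-4·1.21504e-05 ≈ 2.622e-09.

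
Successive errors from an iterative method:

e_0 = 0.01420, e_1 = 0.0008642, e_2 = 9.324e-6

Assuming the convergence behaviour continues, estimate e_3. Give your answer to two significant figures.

6.1e-9

First estimate the order: p ≈ ln(e_2/e_1) / ln(e_1/e_0) = ln(9.324e-6/0.0008642)/ln(0.0008642/0.01420) = ln(0.0107892)/ln(0.0608592) ≈ 1.6180.
Then e_3 ≈ e_2·(e_2/e_1)^p = 9.324e-6·(0.0107892)^1.6180 = 9.324e-6·0.000656714 ≈ 6.123e-09.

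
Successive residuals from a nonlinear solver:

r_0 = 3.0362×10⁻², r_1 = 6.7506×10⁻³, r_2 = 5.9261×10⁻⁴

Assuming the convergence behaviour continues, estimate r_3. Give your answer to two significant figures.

First estimate the order: p ≈ ln(r_2/r_1) / ln(r_1/r_0) = ln(5.9261×10⁻⁴/6.7506×10⁻³)/ln(6.7506×10⁻³/3.0362×10⁻²) = ln(0.0877863)/ln(0.222337) ≈ 1.6181.
Then r_3 ≈ r_2·(r_2/r_1)^p = 5.9261×10⁻⁴·(0.0877863)^1.6181 = 5.9261×10⁻⁴·0.0195146 ≈ 1.156e-05.

1.2e-5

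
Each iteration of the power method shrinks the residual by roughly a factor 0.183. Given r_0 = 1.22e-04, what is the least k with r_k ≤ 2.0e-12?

11

After k steps, r_k ≈ 1.22e-04·0.183^k.
Need 0.183^k ≤ 2.0e-12/1.22e-04 = 1.63934e-08.
k ≥ ln(1.63934e-08)/ln(0.183) = -17.9264/-1.69827 = 10.556.
Smallest integer k = 11.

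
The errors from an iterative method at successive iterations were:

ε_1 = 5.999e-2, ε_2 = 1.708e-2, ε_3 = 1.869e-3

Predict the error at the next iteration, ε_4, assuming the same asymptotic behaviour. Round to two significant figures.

3.8e-5

First estimate the order: p ≈ ln(ε_3/ε_2) / ln(ε_2/ε_1) = ln(1.869e-3/1.708e-2)/ln(1.708e-2/5.999e-2) = ln(0.109426)/ln(0.284714) ≈ 1.7612.
Then ε_4 ≈ ε_3·(ε_3/ε_2)^p = 1.869e-3·(0.109426)^1.7612 = 1.869e-3·0.0203095 ≈ 3.796e-05.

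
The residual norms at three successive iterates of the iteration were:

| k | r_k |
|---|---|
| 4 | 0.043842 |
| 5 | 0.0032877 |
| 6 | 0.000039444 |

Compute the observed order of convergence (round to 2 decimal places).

1.71

p ≈ ln(r_6/r_5) / ln(r_5/r_4)
  = ln(0.000039444/0.0032877) / ln(0.0032877/0.043842)
  = ln(0.0119974) / ln(0.0749897)
  = -4.42307 / -2.59040 ≈ 1.70749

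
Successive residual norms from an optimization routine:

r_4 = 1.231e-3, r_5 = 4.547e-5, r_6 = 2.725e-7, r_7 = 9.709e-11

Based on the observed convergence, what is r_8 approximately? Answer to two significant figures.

First estimate the order: p ≈ ln(r_7/r_6) / ln(r_6/r_5) = ln(9.709e-11/2.725e-7)/ln(2.725e-7/4.547e-5) = ln(0.000356294)/ln(0.00599296) ≈ 1.5516.
Then r_8 ≈ r_7·(r_7/r_6)^p = 9.709e-11·(0.000356294)^1.5516 = 9.709e-11·4.46464e-06 ≈ 4.335e-16.

4.3e-16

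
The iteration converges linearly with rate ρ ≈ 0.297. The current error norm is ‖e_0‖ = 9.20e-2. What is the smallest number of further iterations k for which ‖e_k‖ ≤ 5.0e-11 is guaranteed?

After k steps, ‖e_k‖ ≈ 9.20e-2·0.297^k.
Need 0.297^k ≤ 5.0e-11/9.20e-2 = 5.43478e-10.
k ≥ ln(5.43478e-10)/ln(0.297) = -21.3330/-1.21402 = 17.572.
Smallest integer k = 18.

18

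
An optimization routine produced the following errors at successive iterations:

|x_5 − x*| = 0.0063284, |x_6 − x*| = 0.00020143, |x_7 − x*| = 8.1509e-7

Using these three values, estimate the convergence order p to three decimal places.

p ≈ ln(|x_7 − x*|/|x_6 − x*|) / ln(|x_6 − x*|/|x_5 − x*|)
  = ln(8.1509e-7/0.00020143) / ln(0.00020143/0.0063284)
  = ln(0.00404652) / ln(0.0318295)
  = -5.509898 / -3.447362 ≈ 1.598294

1.598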